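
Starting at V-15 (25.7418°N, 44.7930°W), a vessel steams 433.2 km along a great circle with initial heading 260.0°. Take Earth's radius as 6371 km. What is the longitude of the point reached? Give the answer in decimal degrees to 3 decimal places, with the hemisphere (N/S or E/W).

49.027°W

δ = d/R = 433.2/6371 = 0.067996 rad
φ₂ = arcsin(sin φ₁ cos δ + cos φ₁ sin δ cos θ)
   = arcsin(0.43432·0.99769 + 0.90076·0.06794·-0.17365) = 25.00424°
λ₂ = λ₁ + atan2(sin θ sin δ cos φ₁, cos δ − sin φ₁ sin φ₂) = -49.02704°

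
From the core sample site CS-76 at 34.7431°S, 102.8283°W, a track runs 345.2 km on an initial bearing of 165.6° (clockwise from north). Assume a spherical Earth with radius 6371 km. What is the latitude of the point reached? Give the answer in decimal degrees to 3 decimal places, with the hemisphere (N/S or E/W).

37.746°S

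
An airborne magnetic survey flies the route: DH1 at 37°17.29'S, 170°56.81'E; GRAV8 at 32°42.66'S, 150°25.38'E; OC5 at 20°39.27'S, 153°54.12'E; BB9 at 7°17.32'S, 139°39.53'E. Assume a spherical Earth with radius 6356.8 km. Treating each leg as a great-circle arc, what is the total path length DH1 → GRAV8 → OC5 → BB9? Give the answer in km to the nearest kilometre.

DH1: φ = -37.28817°, λ = +170.94683°
GRAV8: φ = -32.71100°, λ = +150.42300°
OC5: φ = -20.65450°, λ = +153.90200°
BB9: φ = -7.28867°, λ = +139.65883°
DH1→GRAV8: c = 0.303420 rad, d = 1928.78 km
GRAV8→OC5: c = 0.217263 rad, d = 1381.10 km
OC5→BB9: c = 0.335085 rad, d = 2130.07 km
Total = 1928.78 + 1381.10 + 2130.07 = 5439.95 km

5440 km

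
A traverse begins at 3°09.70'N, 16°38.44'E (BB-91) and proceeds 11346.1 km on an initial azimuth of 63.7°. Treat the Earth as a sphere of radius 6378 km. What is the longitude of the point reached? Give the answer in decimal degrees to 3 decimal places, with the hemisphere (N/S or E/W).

121.349°E

BB-91: φ = +3.16167°, λ = +16.64067°
δ = d/R = 11346.1/6378 = 1.778943 rad
φ₂ = arcsin(sin φ₁ cos δ + cos φ₁ sin δ cos θ)
   = arcsin(0.05515·-0.20665 + 0.99848·0.97842·0.44307) = 24.92620°
λ₂ = λ₁ + atan2(sin θ sin δ cos φ₁, cos δ − sin φ₁ sin φ₂) = 121.34859°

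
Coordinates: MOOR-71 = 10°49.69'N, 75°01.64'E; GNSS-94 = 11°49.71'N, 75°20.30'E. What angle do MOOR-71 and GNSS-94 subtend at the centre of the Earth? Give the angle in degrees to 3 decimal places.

MOOR-71: φ = +10.82817°, λ = +75.02733°
GNSS-94: φ = +11.82850°, λ = +75.33833°
Δφ = 1.0003°,  Δλ = 0.3110°
a = sin²(Δφ/2) + cos φ₁ cos φ₂ sin²(Δλ/2) = 0.000083
c = 2·arcsin(√a) = 0.018252 rad = 1.0458°

1.046°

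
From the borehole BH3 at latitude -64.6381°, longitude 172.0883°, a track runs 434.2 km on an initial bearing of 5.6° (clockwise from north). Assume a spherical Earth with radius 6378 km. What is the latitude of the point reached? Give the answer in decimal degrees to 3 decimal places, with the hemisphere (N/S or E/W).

60.754°S

δ = d/R = 434.2/6378 = 0.068078 rad
φ₂ = arcsin(sin φ₁ cos δ + cos φ₁ sin δ cos θ)
   = arcsin(-0.90362·0.99768 + 0.42833·0.06803·0.99523) = -60.75384°
λ₂ = λ₁ + atan2(sin θ sin δ cos φ₁, cos δ − sin φ₁ sin φ₂) = 172.86680°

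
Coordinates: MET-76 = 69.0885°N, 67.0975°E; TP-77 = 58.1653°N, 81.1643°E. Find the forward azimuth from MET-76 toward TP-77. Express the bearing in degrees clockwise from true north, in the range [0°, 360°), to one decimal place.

Δλ = 14.0668°
y = sin Δλ · cos φ₂ = 0.128203
x = cos φ₁ sin φ₂ − sin φ₁ cos φ₂ cos Δλ = -0.174718
θ = atan2(y, x) = 143.7297° → 143.7297° (mod 360°)

143.7°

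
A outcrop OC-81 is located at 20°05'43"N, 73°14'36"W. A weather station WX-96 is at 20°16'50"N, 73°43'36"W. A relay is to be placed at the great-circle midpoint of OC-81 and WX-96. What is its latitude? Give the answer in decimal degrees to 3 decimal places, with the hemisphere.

OC-81: φ = +20.09528°, λ = -73.24333°
WX-96: φ = +20.28056°, λ = -73.72667°
Bx = cos φ₂ cos Δλ = 0.937973,  By = cos φ₂ sin Δλ = -0.007913
φₘ = atan2(sin φ₁ + sin φ₂, √((cos φ₁ + Bx)² + By²)) = 20.18808°
λₘ = λ₁ + atan2(By, cos φ₁ + Bx) = -73.48486°

20.188°N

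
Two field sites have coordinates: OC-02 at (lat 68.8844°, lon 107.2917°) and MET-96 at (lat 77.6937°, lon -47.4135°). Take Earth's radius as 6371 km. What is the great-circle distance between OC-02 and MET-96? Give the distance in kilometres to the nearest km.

Δφ = 8.8093°,  Δλ = -154.7052°
a = sin²(Δφ/2) + cos φ₁ cos φ₂ sin²(Δλ/2) = 0.079000
c = 2·arcsin(√a) = 0.569818 rad = 32.6482°
d = R·c = 6371 × 0.569818 = 3630.3 km

3630 km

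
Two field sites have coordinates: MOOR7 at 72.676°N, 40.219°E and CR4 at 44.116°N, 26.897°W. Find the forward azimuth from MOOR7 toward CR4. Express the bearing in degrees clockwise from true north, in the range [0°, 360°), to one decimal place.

264.9°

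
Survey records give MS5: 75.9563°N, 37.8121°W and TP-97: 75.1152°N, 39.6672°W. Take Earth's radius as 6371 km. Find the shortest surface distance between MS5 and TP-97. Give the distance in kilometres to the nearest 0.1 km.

Δφ = -0.8411°,  Δλ = -1.8551°
a = sin²(Δφ/2) + cos φ₁ cos φ₂ sin²(Δλ/2) = 0.000070
c = 2·arcsin(√a) = 0.016758 rad = 0.9602°
d = R·c = 6371 × 0.016758 = 106.8 km

106.8 km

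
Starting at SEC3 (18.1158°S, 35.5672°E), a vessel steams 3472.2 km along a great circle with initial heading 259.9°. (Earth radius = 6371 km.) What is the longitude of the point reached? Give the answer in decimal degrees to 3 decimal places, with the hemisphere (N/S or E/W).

2.519°E

δ = d/R = 3472.2/6371 = 0.545001 rad
φ₂ = arcsin(sin φ₁ cos δ + cos φ₁ sin δ cos θ)
   = arcsin(-0.31094·0.85513 + 0.95043·0.51842·-0.17537) = -20.62798°
λ₂ = λ₁ + atan2(sin θ sin δ cos φ₁, cos δ − sin φ₁ sin φ₂) = 2.51872°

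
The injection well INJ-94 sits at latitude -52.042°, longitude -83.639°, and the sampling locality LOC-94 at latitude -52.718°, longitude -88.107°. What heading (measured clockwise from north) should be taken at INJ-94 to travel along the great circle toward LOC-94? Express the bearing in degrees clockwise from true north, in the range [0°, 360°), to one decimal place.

254.3°

Δλ = -4.4680°
y = sin Δλ · cos φ₂ = -0.047188
x = cos φ₁ sin φ₂ − sin φ₁ cos φ₂ cos Δλ = -0.013250
θ = atan2(y, x) = -105.6837° → 254.3163° (mod 360°)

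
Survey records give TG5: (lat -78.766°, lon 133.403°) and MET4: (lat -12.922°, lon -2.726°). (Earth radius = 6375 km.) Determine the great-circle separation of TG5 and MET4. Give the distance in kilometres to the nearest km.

Δφ = 65.8440°,  Δλ = -136.1290°
a = sin²(Δφ/2) + cos φ₁ cos φ₂ sin²(Δλ/2) = 0.458774
c = 2·arcsin(√a) = 1.488250 rad = 85.2704°
d = R·c = 6375 × 1.488250 = 9487.6 km

9488 km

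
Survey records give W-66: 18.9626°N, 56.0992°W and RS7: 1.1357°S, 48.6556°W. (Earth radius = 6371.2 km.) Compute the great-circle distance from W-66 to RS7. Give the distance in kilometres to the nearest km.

2378 km

Δφ = -20.0983°,  Δλ = 7.4436°
a = sin²(Δφ/2) + cos φ₁ cos φ₂ sin²(Δλ/2) = 0.034432
c = 2·arcsin(√a) = 0.373280 rad = 21.3874°
d = R·c = 6371.2 × 0.373280 = 2378.2 km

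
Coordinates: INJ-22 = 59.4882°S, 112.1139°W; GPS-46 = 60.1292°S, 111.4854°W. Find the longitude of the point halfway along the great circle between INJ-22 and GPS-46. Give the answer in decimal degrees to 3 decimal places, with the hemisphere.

Bx = cos φ₂ cos Δλ = 0.498016,  By = cos φ₂ sin Δλ = 0.005463
φₘ = atan2(sin φ₁ + sin φ₂, √((cos φ₁ + Bx)² + By²)) = -59.80907°
λₘ = λ₁ + atan2(By, cos φ₁ + Bx) = -111.80267°

111.803°W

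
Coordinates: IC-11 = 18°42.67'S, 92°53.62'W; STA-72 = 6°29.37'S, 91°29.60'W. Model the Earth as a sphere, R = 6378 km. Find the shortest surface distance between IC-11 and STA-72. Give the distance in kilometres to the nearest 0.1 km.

IC-11: φ = -18.71117°, λ = -92.89367°
STA-72: φ = -6.48950°, λ = -91.49333°
Δφ = 12.2217°,  Δλ = 1.4003°
a = sin²(Δφ/2) + cos φ₁ cos φ₂ sin²(Δλ/2) = 0.011473
c = 2·arcsin(√a) = 0.214632 rad = 12.2975°
d = R·c = 6378 × 0.214632 = 1368.9 km

1368.9 km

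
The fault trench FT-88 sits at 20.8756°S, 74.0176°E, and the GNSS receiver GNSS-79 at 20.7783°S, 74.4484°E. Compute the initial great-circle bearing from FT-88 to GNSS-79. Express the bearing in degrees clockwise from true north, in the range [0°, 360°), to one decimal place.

Δλ = 0.4308°
y = sin Δλ · cos φ₂ = 0.007030
x = cos φ₁ sin φ₂ − sin φ₁ cos φ₂ cos Δλ = 0.001689
θ = atan2(y, x) = 76.4916° → 76.4916° (mod 360°)

76.5°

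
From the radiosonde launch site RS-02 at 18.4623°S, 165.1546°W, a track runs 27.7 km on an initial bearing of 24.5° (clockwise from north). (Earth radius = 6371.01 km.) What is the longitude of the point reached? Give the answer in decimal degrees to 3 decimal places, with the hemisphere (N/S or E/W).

165.046°W

δ = d/R = 27.7/6371.01 = 0.004348 rad
φ₂ = arcsin(sin φ₁ cos δ + cos φ₁ sin δ cos θ)
   = arcsin(-0.31668·0.99999 + 0.94853·0.00435·0.90996) = -18.23559°
λ₂ = λ₁ + atan2(sin θ sin δ cos φ₁, cos δ − sin φ₁ sin φ₂) = -165.04583°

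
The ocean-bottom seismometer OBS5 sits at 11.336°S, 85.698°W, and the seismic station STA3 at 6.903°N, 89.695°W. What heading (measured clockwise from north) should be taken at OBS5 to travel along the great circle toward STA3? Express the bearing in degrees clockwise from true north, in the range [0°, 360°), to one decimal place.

347.5°

Δλ = -3.9970°
y = sin Δλ · cos φ₂ = -0.069199
x = cos φ₁ sin φ₂ − sin φ₁ cos φ₂ cos Δλ = 0.312507
θ = atan2(y, x) = -12.4856° → 347.5144° (mod 360°)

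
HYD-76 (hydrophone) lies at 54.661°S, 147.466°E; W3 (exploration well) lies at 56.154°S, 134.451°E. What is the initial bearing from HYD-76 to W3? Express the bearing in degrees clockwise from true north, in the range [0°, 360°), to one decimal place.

253.3°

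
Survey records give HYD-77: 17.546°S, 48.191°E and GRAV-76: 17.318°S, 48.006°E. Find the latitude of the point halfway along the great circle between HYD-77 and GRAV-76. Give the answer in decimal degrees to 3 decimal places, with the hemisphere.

17.432°S

Bx = cos φ₂ cos Δλ = 0.954662,  By = cos φ₂ sin Δλ = -0.003082
φₘ = atan2(sin φ₁ + sin φ₂, √((cos φ₁ + Bx)² + By²)) = -17.43202°
λₘ = λ₁ + atan2(By, cos φ₁ + Bx) = 48.09844°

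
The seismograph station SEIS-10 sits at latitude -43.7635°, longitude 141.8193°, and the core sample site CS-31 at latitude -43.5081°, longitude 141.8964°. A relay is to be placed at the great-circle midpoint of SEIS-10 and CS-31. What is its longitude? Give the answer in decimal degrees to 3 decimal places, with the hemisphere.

141.858°E

Bx = cos φ₂ cos Δλ = 0.725276,  By = cos φ₂ sin Δλ = 0.000976
φₘ = atan2(sin φ₁ + sin φ₂, √((cos φ₁ + Bx)² + By²)) = -43.63581°
λₘ = λ₁ + atan2(By, cos φ₁ + Bx) = 141.85793°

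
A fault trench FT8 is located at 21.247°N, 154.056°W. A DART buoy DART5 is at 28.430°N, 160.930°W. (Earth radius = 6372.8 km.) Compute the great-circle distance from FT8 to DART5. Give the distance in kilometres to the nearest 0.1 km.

Δφ = 7.1830°,  Δλ = -6.8740°
a = sin²(Δφ/2) + cos φ₁ cos φ₂ sin²(Δλ/2) = 0.006870
c = 2·arcsin(√a) = 0.165960 rad = 9.5088°
d = R·c = 6372.8 × 0.165960 = 1057.6 km

1057.6 km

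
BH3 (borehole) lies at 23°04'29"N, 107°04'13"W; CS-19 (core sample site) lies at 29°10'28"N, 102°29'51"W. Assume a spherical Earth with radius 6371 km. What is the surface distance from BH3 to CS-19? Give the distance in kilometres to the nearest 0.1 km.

BH3: φ = +23.07472°, λ = -107.07028°
CS-19: φ = +29.17444°, λ = -102.49750°
Δφ = 6.0997°,  Δλ = 4.5728°
a = sin²(Δφ/2) + cos φ₁ cos φ₂ sin²(Δλ/2) = 0.004109
c = 2·arcsin(√a) = 0.128295 rad = 7.3508°
d = R·c = 6371 × 0.128295 = 817.4 km

817.4 km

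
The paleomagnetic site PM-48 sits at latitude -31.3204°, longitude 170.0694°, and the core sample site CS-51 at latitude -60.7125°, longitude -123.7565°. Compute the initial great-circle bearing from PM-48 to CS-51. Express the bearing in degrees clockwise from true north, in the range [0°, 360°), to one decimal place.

Δλ = 66.1741°
y = sin Δλ · cos φ₂ = 0.447502
x = cos φ₁ sin φ₂ − sin φ₁ cos φ₂ cos Δλ = -0.642353
θ = atan2(y, x) = 145.1366° → 145.1366° (mod 360°)

145.1°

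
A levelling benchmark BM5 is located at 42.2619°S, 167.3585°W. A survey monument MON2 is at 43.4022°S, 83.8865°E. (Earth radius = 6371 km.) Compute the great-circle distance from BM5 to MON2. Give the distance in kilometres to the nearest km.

8138 km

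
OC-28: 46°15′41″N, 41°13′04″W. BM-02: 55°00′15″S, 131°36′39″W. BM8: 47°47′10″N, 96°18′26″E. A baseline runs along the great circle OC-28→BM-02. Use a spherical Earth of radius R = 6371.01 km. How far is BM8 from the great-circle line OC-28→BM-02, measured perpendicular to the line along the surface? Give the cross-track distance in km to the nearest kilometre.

1959 km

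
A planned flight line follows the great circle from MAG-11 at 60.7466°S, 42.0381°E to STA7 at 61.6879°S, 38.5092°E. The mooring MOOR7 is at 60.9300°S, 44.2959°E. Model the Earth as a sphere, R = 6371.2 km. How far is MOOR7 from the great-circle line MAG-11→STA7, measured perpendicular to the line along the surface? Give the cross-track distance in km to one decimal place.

δ₁₃ = central angle MAG-11→MOOR7 = 0.019466 rad  (haversine)
θ₁₃ = bearing MAG-11→MOOR7 = 100.449°,  θ₁₂ = bearing MAG-11→STA7 = 239.475°
dₓₜ = R·arcsin(sin δ₁₃ · sin(θ₁₃ − θ₁₂)) = 6371.2·arcsin(0.01946·sin(-139.026°)) = -81.318 km
|dₓₜ| = 81.318 km

81.3 km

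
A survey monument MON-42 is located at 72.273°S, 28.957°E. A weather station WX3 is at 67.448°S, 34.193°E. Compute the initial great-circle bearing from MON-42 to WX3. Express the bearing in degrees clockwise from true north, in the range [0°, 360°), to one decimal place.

23.0°

Δλ = 5.2360°
y = sin Δλ · cos φ₂ = 0.035000
x = cos φ₁ sin φ₂ − sin φ₁ cos φ₂ cos Δλ = 0.082588
θ = atan2(y, x) = 22.9664° → 22.9664° (mod 360°)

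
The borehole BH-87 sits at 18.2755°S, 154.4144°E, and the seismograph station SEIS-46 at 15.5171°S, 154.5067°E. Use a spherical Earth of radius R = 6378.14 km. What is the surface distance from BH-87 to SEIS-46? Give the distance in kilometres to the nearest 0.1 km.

307.2 km

Δφ = 2.7584°,  Δλ = 0.0923°
a = sin²(Δφ/2) + cos φ₁ cos φ₂ sin²(Δλ/2) = 0.000580
c = 2·arcsin(√a) = 0.048168 rad = 2.7598°
d = R·c = 6378.14 × 0.048168 = 307.2 km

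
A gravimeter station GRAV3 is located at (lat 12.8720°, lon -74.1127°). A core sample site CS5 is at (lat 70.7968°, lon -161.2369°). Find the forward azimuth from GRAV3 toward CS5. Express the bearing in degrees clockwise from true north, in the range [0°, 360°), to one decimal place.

Δλ = -87.1242°
y = sin Δλ · cos φ₂ = -0.328505
x = cos φ₁ sin φ₂ − sin φ₁ cos φ₂ cos Δλ = 0.916950
θ = atan2(y, x) = -19.7105° → 340.2895° (mod 360°)

340.3°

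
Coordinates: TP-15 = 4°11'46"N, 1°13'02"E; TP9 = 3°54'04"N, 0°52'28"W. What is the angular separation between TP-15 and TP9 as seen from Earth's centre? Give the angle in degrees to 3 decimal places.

2.107°

TP-15: φ = +4.19611°, λ = +1.21722°
TP9: φ = +3.90111°, λ = -0.87444°
Δφ = -0.2950°,  Δλ = -2.0917°
a = sin²(Δφ/2) + cos φ₁ cos φ₂ sin²(Δλ/2) = 0.000338
c = 2·arcsin(√a) = 0.036778 rad = 2.1072°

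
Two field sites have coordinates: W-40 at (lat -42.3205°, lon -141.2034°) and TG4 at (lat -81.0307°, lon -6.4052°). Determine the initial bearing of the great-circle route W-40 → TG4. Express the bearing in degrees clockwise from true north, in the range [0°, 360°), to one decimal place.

Δλ = 134.7982°
y = sin Δλ · cos φ₂ = 0.110629
x = cos φ₁ sin φ₂ − sin φ₁ cos φ₂ cos Δλ = -0.804310
θ = atan2(y, x) = 172.1684° → 172.1684° (mod 360°)

172.2°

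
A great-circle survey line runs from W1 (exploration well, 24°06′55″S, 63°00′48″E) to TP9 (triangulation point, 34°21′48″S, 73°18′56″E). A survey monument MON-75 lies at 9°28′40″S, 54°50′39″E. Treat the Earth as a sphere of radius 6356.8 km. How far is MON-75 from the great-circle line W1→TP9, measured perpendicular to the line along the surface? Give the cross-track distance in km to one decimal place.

W1: φ = -24.11528°, λ = +63.01333°
TP9: φ = -34.36333°, λ = +73.31556°
MON-75: φ = -9.47778°, λ = +54.84417°
δ₁₃ = central angle W1→MON-75 = 0.289423 rad  (haversine)
θ₁₃ = bearing W1→MON-75 = 330.588°,  θ₁₂ = bearing W1→TP9 = 141.160°
dₓₜ = R·arcsin(sin δ₁₃ · sin(θ₁₃ − θ₁₂)) = 6356.8·arcsin(0.28540·sin(189.428°)) = -297.297 km
|dₓₜ| = 297.297 km

297.3 km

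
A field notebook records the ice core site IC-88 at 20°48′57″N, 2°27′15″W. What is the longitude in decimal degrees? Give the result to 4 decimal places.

2.4542°W

2° + 27′/60 + 15″/3600 = 2 + 0.45000 + 0.00417 = 2.4542°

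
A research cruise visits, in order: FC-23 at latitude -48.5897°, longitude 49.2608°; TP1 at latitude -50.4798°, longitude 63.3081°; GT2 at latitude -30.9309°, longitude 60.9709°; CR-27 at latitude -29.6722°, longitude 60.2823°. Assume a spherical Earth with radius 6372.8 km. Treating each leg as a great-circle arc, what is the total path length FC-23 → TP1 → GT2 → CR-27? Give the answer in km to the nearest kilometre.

FC-23→TP1: c = 0.162234 rad, d = 1033.89 km
TP1→GT2: c = 0.342547 rad, d = 2182.98 km
GT2→CR-27: c = 0.024296 rad, d = 154.83 km
Total = 1033.89 + 2182.98 + 154.83 = 3371.70 km

3372 km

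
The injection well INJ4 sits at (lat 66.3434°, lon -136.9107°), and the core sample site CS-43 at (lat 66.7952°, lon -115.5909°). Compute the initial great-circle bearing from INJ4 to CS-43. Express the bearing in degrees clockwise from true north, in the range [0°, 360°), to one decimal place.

77.2°

Δλ = 21.3198°
y = sin Δλ · cos φ₂ = 0.143255
x = cos φ₁ sin φ₂ − sin φ₁ cos φ₂ cos Δλ = 0.032584
θ = atan2(y, x) = 77.1859° → 77.1859° (mod 360°)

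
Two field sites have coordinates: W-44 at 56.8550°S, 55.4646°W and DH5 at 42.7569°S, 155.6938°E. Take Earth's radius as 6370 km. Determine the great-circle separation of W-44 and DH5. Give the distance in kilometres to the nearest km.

Δφ = 14.0981°,  Δλ = -148.8416°
a = sin²(Δφ/2) + cos φ₁ cos φ₂ sin²(Δλ/2) = 0.387556
c = 2·arcsin(√a) = 1.343969 rad = 77.0038°
d = R·c = 6370 × 1.343969 = 8561.1 km

8561 km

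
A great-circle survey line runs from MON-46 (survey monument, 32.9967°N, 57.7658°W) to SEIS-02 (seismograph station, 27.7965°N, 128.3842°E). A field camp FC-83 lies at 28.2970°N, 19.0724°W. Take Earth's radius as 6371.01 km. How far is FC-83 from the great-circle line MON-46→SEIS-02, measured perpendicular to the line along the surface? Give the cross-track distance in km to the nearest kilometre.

3708 km

δ₁₃ = central angle MON-46→FC-83 = 0.583493 rad  (haversine)
θ₁₃ = bearing MON-46→FC-83 = 87.574°,  θ₁₂ = bearing MON-46→SEIS-02 = 353.784°
dₓₜ = R·arcsin(sin δ₁₃ · sin(θ₁₃ − θ₁₂)) = 6371.01·arcsin(0.55094·sin(-266.210°)) = 3708.242 km
|dₓₜ| = 3708.242 km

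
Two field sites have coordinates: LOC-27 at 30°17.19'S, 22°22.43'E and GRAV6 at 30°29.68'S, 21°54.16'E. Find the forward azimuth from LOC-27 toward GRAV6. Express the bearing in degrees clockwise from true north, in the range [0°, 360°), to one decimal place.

LOC-27: φ = -30.28650°, λ = +22.37383°
GRAV6: φ = -30.49467°, λ = +21.90267°
Δλ = -0.4712°
y = sin Δλ · cos φ₂ = -0.007086
x = cos φ₁ sin φ₂ − sin φ₁ cos φ₂ cos Δλ = -0.003648
θ = atan2(y, x) = -117.2400° → 242.7600° (mod 360°)

242.8°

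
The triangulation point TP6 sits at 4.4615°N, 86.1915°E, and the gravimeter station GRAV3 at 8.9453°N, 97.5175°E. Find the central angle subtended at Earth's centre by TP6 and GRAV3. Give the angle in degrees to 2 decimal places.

Δφ = 4.4838°,  Δλ = 11.3260°
a = sin²(Δφ/2) + cos φ₁ cos φ₂ sin²(Δλ/2) = 0.011120
c = 2·arcsin(√a) = 0.211294 rad = 12.1063°

12.11°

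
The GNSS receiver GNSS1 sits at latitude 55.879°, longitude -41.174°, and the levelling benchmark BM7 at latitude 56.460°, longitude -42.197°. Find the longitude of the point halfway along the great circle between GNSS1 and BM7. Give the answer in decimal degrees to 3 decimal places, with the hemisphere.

41.682°W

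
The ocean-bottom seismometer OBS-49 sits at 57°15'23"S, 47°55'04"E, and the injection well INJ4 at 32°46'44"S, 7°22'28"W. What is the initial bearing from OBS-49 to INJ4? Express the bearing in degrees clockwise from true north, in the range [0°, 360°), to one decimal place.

279.0°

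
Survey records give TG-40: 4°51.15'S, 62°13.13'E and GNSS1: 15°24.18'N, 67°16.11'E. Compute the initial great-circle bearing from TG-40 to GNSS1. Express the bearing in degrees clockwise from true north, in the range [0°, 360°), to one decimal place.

13.8°

TG-40: φ = -4.85250°, λ = +62.21883°
GNSS1: φ = +15.40300°, λ = +67.26850°
Δλ = 5.0497°
y = sin Δλ · cos φ₂ = 0.084858
x = cos φ₁ sin φ₂ − sin φ₁ cos φ₂ cos Δλ = 0.345891
θ = atan2(y, x) = 13.7842° → 13.7842° (mod 360°)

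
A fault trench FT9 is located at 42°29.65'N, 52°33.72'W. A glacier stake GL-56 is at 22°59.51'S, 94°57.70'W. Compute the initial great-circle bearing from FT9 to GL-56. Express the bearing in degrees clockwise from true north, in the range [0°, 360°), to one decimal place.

219.7°

FT9: φ = +42.49417°, λ = -52.56200°
GL-56: φ = -22.99183°, λ = -94.96167°
Δλ = -42.3997°
y = sin Δλ · cos φ₂ = -0.620732
x = cos φ₁ sin φ₂ − sin φ₁ cos φ₂ cos Δλ = -0.747220
θ = atan2(y, x) = -140.2828° → 219.7172° (mod 360°)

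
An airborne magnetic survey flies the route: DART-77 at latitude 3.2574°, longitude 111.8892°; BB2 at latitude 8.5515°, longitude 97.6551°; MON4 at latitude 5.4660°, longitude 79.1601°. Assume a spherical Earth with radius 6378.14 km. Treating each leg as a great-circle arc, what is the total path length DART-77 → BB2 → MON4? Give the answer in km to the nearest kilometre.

3754 km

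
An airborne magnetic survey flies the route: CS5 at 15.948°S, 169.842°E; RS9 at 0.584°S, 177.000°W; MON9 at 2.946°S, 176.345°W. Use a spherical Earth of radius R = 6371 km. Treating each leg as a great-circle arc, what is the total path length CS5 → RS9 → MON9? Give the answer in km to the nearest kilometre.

CS5→RS9: c = 0.351028 rad, d = 2236.40 km
RS9→MON9: c = 0.042779 rad, d = 272.54 km
Total = 2236.40 + 272.54 = 2508.94 km

2509 km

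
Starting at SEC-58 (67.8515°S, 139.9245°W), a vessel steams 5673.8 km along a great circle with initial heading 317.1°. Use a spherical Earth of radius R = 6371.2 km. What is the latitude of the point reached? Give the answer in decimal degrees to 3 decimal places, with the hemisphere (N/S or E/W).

δ = d/R = 5673.8/6371.2 = 0.890539 rad
φ₂ = arcsin(sin φ₁ cos δ + cos φ₁ sin δ cos θ)
   = arcsin(-0.92621·0.62899 + 0.37701·0.77741·0.73254) = -21.58484°
λ₂ = λ₁ + atan2(sin θ sin δ cos φ₁, cos δ − sin φ₁ sin φ₂) = -174.61262°

21.585°S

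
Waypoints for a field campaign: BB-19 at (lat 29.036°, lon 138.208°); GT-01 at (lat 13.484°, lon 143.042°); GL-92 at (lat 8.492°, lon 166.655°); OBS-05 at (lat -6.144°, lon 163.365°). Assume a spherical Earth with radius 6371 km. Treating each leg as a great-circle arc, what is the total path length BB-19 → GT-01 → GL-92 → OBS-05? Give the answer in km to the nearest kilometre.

6103 km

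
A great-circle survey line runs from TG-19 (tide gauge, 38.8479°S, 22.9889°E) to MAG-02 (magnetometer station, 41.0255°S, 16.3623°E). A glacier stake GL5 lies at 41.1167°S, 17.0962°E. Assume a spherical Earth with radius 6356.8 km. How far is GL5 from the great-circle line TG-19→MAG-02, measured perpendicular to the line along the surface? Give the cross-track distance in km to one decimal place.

31.7 km

δ₁₃ = central angle TG-19→GL5 = 0.088168 rad  (haversine)
θ₁₃ = bearing TG-19→GL5 = 241.449°,  θ₁₂ = bearing TG-19→MAG-02 = 244.697°
dₓₜ = R·arcsin(sin δ₁₃ · sin(θ₁₃ − θ₁₂)) = 6356.8·arcsin(0.08805·sin(-3.248°)) = -31.713 km
|dₓₜ| = 31.713 km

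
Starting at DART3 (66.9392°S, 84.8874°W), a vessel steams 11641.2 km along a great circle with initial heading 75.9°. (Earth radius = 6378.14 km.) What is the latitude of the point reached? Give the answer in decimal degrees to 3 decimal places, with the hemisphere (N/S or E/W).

δ = d/R = 11641.2/6378.14 = 1.825172 rad
φ₂ = arcsin(sin φ₁ cos δ + cos φ₁ sin δ cos θ)
   = arcsin(-0.92009·-0.25164 + 0.39171·0.96782·0.24362) = 18.89817°
λ₂ = λ₁ + atan2(sin θ sin δ cos φ₁, cos δ − sin φ₁ sin φ₂) = -2.07445°

18.898°N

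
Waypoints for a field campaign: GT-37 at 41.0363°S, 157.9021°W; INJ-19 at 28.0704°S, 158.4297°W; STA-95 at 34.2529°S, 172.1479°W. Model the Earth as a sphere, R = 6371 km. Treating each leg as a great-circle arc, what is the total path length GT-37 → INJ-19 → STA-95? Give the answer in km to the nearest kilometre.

2916 km

GT-37→INJ-19: c = 0.226423 rad, d = 1442.54 km
INJ-19→STA-95: c = 0.231258 rad, d = 1473.34 km
Total = 1442.54 + 1473.34 = 2915.89 km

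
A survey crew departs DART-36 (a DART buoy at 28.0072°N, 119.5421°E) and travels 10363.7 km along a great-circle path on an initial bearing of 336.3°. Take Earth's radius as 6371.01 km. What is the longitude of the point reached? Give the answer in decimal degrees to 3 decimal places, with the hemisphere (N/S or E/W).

δ = d/R = 10363.7/6371.01 = 1.626697 rad
φ₂ = arcsin(sin φ₁ cos δ + cos φ₁ sin δ cos θ)
   = arcsin(0.46958·-0.05587 + 0.88289·0.99844·0.91566) = 51.34573°
λ₂ = λ₁ + atan2(sin θ sin δ cos φ₁, cos δ − sin φ₁ sin φ₂) = -20.47919°

20.479°W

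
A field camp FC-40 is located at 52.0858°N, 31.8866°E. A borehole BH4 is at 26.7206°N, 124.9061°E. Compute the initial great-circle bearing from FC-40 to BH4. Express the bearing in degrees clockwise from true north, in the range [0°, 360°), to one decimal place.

Δλ = 93.0195°
y = sin Δλ · cos φ₂ = 0.891970
x = cos φ₁ sin φ₂ − sin φ₁ cos φ₂ cos Δλ = 0.313415
θ = atan2(y, x) = 70.6399° → 70.6399° (mod 360°)

70.6°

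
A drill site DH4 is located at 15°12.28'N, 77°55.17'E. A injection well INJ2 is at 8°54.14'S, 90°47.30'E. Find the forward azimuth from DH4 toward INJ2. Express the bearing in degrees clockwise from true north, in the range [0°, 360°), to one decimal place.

DH4: φ = +15.20467°, λ = +77.91950°
INJ2: φ = -8.90233°, λ = +90.78833°
Δλ = 12.8688°
y = sin Δλ · cos φ₂ = 0.220037
x = cos φ₁ sin φ₂ − sin φ₁ cos φ₂ cos Δλ = -0.401934
θ = atan2(y, x) = 151.3017° → 151.3017° (mod 360°)

151.3°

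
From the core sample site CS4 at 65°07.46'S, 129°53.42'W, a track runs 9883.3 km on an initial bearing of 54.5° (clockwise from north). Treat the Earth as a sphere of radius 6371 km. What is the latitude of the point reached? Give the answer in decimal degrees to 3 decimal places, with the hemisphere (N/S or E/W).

13.093°N

CS4: φ = -65.12433°, λ = -129.89033°
δ = d/R = 9883.3/6371 = 1.551295 rad
φ₂ = arcsin(sin φ₁ cos δ + cos φ₁ sin δ cos θ)
   = arcsin(-0.90722·0.01950 + 0.42065·0.99981·0.58070) = 13.09319°
λ₂ = λ₁ + atan2(sin θ sin δ cos φ₁, cos δ − sin φ₁ sin φ₂) = -73.20298°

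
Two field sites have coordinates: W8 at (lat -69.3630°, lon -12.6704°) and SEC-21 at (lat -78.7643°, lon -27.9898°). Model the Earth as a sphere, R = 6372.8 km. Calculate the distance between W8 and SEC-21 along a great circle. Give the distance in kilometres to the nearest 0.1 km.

Δφ = -9.4013°,  Δλ = -15.3194°
a = sin²(Δφ/2) + cos φ₁ cos φ₂ sin²(Δλ/2) = 0.007936
c = 2·arcsin(√a) = 0.178403 rad = 10.2217°
d = R·c = 6372.8 × 0.178403 = 1136.9 km

1136.9 km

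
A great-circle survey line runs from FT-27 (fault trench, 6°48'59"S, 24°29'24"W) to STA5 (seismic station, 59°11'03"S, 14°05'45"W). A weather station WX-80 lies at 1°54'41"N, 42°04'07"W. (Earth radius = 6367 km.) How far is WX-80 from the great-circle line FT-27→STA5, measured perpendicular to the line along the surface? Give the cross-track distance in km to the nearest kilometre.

FT-27: φ = -6.81639°, λ = -24.49000°
STA5: φ = -59.18417°, λ = -14.09583°
WX-80: φ = +1.91139°, λ = -42.06861°
δ₁₃ = central angle FT-27→WX-80 = 0.342018 rad  (haversine)
θ₁₃ = bearing FT-27→WX-80 = 295.843°,  θ₁₂ = bearing FT-27→STA5 = 173.352°
dₓₜ = R·arcsin(sin δ₁₃ · sin(θ₁₃ − θ₁₂)) = 6367·arcsin(0.33539·sin(122.492°)) = 1826.091 km
|dₓₜ| = 1826.091 km

1826 km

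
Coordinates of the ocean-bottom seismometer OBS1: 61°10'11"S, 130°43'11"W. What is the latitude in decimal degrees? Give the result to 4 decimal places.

61.1697°S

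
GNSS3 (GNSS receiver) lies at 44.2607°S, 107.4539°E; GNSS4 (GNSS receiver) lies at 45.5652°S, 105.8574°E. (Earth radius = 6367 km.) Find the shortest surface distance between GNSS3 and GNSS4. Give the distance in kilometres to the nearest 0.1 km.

Δφ = -1.3045°,  Δλ = -1.5965°
a = sin²(Δφ/2) + cos φ₁ cos φ₂ sin²(Δλ/2) = 0.000227
c = 2·arcsin(√a) = 0.030128 rad = 1.7262°
d = R·c = 6367 × 0.030128 = 191.8 km

191.8 km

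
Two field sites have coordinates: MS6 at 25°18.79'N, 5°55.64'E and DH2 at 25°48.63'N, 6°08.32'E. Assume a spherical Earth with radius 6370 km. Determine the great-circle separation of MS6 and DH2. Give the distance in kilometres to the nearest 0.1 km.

MS6: φ = +25.31317°, λ = +5.92733°
DH2: φ = +25.81050°, λ = +6.13867°
Δφ = 0.4973°,  Δλ = 0.2113°
a = sin²(Δφ/2) + cos φ₁ cos φ₂ sin²(Δλ/2) = 0.000022
c = 2·arcsin(√a) = 0.009296 rad = 0.5326°
d = R·c = 6370 × 0.009296 = 59.2 km

59.2 km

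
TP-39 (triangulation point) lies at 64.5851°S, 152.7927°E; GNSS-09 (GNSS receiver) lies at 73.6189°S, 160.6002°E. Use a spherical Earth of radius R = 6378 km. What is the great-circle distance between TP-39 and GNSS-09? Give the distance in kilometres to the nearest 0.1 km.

1050.2 km

Δφ = -9.0338°,  Δλ = 7.8075°
a = sin²(Δφ/2) + cos φ₁ cos φ₂ sin²(Δλ/2) = 0.006763
c = 2·arcsin(√a) = 0.164662 rad = 9.4344°
d = R·c = 6378 × 0.164662 = 1050.2 km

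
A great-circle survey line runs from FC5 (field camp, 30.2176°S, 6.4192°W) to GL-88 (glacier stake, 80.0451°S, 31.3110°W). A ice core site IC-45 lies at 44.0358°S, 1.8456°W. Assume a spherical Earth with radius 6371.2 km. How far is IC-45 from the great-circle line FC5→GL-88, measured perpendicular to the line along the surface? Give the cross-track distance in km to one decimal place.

507.6 km

δ₁₃ = central angle FC5→IC-45 = 0.249320 rad  (haversine)
θ₁₃ = bearing FC5→IC-45 = 166.566°,  θ₁₂ = bearing FC5→GL-88 = 185.383°
dₓₜ = R·arcsin(sin δ₁₃ · sin(θ₁₃ − θ₁₂)) = 6371.2·arcsin(0.24675·sin(-18.817°)) = -507.604 km
|dₓₜ| = 507.604 km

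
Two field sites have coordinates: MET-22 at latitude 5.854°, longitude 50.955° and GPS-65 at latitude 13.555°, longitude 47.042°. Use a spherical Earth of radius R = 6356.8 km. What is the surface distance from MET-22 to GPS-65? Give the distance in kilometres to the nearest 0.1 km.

955.4 km

Δφ = 7.7010°,  Δλ = -3.9130°
a = sin²(Δφ/2) + cos φ₁ cos φ₂ sin²(Δλ/2) = 0.005637
c = 2·arcsin(√a) = 0.150298 rad = 8.6115°
d = R·c = 6356.8 × 0.150298 = 955.4 km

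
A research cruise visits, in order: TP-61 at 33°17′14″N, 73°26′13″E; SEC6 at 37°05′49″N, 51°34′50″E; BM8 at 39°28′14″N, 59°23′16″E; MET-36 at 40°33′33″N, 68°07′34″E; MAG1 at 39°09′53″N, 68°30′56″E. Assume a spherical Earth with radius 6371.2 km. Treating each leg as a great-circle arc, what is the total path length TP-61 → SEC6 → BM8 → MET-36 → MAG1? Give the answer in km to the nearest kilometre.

3669 km

TP-61: φ = +33.28722°, λ = +73.43694°
SEC6: φ = +37.09694°, λ = +51.58056°
BM8: φ = +39.47056°, λ = +59.38778°
MET-36: φ = +40.55917°, λ = +68.12611°
MAG1: φ = +39.16472°, λ = +68.51556°
TP-61→SEC6: c = 0.317995 rad, d = 2026.01 km
SEC6→BM8: c = 0.114651 rad, d = 730.47 km
BM8→MET-36: c = 0.118290 rad, d = 753.65 km
MET-36→MAG1: c = 0.024891 rad, d = 158.58 km
Total = 2026.01 + 730.47 + 753.65 + 158.58 = 3668.71 km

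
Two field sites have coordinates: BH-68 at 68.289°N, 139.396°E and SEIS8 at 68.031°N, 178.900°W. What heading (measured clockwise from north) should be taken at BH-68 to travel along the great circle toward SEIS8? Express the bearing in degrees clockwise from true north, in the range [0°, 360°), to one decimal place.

71.4°

Δλ = 41.7040°
y = sin Δλ · cos φ₂ = 0.248885
x = cos φ₁ sin φ₂ − sin φ₁ cos φ₂ cos Δλ = 0.083573
θ = atan2(y, x) = 71.4385° → 71.4385° (mod 360°)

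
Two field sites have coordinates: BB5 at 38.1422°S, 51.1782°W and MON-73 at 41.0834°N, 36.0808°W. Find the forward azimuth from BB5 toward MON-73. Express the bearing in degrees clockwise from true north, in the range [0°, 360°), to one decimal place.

11.5°

Δλ = 15.0974°
y = sin Δλ · cos φ₂ = 0.196323
x = cos φ₁ sin φ₂ − sin φ₁ cos φ₂ cos Δλ = 0.966303
θ = atan2(y, x) = 11.4844° → 11.4844° (mod 360°)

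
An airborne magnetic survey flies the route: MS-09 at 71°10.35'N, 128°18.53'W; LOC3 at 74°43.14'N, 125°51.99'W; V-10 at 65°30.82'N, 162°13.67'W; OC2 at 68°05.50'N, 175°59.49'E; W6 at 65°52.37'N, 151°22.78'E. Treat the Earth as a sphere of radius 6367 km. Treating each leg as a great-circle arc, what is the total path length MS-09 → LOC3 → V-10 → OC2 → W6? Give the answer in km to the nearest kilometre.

4150 km

MS-09: φ = +71.17250°, λ = -128.30883°
LOC3: φ = +74.71900°, λ = -125.86650°
V-10: φ = +65.51367°, λ = -162.22783°
OC2: φ = +68.09167°, λ = +175.99150°
W6: φ = +65.87283°, λ = +151.37967°
MS-09→LOC3: c = 0.063135 rad, d = 401.98 km
LOC3→V-10: c = 0.262083 rad, d = 1668.68 km
V-10→OC2: c = 0.155414 rad, d = 989.52 km
OC2→W6: c = 0.171124 rad, d = 1089.55 km
Total = 401.98 + 1668.68 + 989.52 + 1089.55 = 4149.73 km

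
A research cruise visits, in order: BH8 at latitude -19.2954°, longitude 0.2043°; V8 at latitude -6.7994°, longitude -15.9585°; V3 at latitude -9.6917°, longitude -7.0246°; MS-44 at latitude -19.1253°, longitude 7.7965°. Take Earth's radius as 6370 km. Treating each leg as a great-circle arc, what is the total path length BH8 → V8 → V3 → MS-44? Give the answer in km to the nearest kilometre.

5173 km

BH8→V8: c = 0.350304 rad, d = 2231.44 km
V8→V3: c = 0.162341 rad, d = 1034.11 km
V3→MS-44: c = 0.299478 rad, d = 1907.68 km
Total = 2231.44 + 1034.11 + 1907.68 = 5173.23 km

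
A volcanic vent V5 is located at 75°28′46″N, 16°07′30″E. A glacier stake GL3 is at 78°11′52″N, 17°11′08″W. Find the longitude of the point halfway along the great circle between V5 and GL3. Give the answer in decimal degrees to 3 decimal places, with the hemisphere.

V5: φ = +75.47944°, λ = +16.12500°
GL3: φ = +78.19778°, λ = -17.18556°
Bx = cos φ₂ cos Δλ = 0.170930,  By = cos φ₂ sin Δλ = -0.112325
φₘ = atan2(sin φ₁ + sin φ₂, √((cos φ₁ + Bx)² + By²)) = 77.36707°
λₘ = λ₁ + atan2(By, cos φ₁ + Bx) = 1.20839°

1.208°E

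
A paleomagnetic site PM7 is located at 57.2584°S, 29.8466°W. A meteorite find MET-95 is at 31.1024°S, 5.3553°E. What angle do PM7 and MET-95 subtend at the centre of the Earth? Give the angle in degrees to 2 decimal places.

35.62°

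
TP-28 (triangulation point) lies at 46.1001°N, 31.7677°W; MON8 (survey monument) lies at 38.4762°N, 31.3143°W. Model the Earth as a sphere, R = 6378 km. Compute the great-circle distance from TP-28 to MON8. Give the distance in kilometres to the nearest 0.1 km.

849.5 km

Δφ = -7.6239°,  Δλ = 0.4534°
a = sin²(Δφ/2) + cos φ₁ cos φ₂ sin²(Δλ/2) = 0.004428
c = 2·arcsin(√a) = 0.133190 rad = 7.6312°
d = R·c = 6378 × 0.133190 = 849.5 km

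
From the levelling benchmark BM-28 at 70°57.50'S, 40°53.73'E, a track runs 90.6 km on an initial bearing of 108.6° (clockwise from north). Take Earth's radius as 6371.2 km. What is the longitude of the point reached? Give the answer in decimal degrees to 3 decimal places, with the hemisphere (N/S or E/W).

BM-28: φ = -70.95833°, λ = +40.89550°
δ = d/R = 90.6/6371.2 = 0.014220 rad
φ₂ = arcsin(sin φ₁ cos δ + cos φ₁ sin δ cos θ)
   = arcsin(-0.94528·0.99990 + 0.32626·0.01422·-0.31896) = -71.20293°
λ₂ = λ₁ + atan2(sin θ sin δ cos φ₁, cos δ − sin φ₁ sin φ₂) = 43.29265°

43.293°E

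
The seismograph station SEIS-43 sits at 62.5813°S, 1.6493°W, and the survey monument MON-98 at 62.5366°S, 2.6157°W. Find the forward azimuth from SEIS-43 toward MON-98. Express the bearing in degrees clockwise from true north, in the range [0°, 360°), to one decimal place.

Δλ = -0.9664°
y = sin Δλ · cos φ₂ = -0.007778
x = cos φ₁ sin φ₂ − sin φ₁ cos φ₂ cos Δλ = 0.000722
θ = atan2(y, x) = -84.6974° → 275.3026° (mod 360°)

275.3°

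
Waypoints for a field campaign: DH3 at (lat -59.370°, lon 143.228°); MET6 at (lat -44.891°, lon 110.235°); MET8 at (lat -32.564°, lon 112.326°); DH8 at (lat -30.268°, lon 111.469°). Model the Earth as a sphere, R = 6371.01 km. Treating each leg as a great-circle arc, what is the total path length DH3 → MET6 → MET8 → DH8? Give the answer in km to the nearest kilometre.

4374 km

DH3→MET6: c = 0.427436 rad, d = 2723.20 km
MET6→MET8: c = 0.217001 rad, d = 1382.52 km
MET8→DH8: c = 0.042056 rad, d = 267.94 km
Total = 2723.20 + 1382.52 + 267.94 = 4373.66 km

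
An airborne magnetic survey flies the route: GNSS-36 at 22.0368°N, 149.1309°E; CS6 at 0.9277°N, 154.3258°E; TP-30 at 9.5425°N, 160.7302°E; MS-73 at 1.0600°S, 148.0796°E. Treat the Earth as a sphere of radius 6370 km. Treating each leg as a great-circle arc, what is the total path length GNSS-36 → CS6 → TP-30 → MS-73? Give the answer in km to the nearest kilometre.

5435 km

GNSS-36→CS6: c = 0.378853 rad, d = 2413.29 km
CS6→TP-30: c = 0.187012 rad, d = 1191.26 km
TP-30→MS-73: c = 0.287375 rad, d = 1830.58 km
Total = 2413.29 + 1191.26 + 1830.58 = 5435.14 km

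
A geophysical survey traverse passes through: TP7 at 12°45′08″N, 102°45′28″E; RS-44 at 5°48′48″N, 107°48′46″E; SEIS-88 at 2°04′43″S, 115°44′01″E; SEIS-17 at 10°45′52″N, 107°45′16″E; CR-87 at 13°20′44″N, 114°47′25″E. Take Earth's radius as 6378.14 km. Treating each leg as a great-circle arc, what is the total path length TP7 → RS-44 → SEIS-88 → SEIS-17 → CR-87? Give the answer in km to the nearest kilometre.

4694 km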